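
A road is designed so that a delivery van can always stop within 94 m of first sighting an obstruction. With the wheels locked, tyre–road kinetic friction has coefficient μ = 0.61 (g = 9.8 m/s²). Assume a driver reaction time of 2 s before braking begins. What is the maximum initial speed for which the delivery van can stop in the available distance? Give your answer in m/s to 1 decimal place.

a = μg = 0.61 × 9.8 = 5.978 m/s².
Stopping distance: v·t_r + v²/(2a) = 94 with t_r = 2 s and a = 5.978 m/s².
So v² + 23.912 v − 1123.86 = 0.
Positive root: v = −a·t_r + √((a·t_r)² + 2a·d) = −11.956 + √(142.946 + 1123.86) = 23.6362 m/s.

Maximum speed ≈ 23.6 m/s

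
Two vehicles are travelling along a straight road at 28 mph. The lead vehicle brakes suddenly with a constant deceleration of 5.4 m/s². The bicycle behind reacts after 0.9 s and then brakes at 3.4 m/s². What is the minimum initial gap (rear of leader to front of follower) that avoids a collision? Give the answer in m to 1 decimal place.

28 mph × 0.44704 = 12.5171 m/s.
Leader travels v²/(2a_L) = 156.678 / 10.800 = 14.507 m before stopping.
Follower covers v·t_r = 12.5171 × 0.9 = 11.265 m while reacting, then v²/(2a_F) = 156.678 / 6.800 = 23.041 m while braking, for a total of 11.265 + 23.041 = 34.306 m.
Since a_F ≤ a_L and the follower starts braking later, the follower is never slower than the leader, so the closest approach is when both have stopped.
Minimum gap = 34.306 − 14.507 = 19.799 m.

Minimum gap ≈ 19.8 m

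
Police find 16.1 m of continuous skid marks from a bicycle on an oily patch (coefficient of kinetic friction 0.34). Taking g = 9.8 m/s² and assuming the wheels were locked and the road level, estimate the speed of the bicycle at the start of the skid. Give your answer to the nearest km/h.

Initial speed ≈ 37 km/h

Deceleration a = μg = 0.34 × 9.8 = 3.332 m/s².
v = √(2a·d) = √(2 × 3.332 × 16.1) = √107.290 = 10.3581 m/s.
= 10.3581 × 3.6 = 37.289 km/h.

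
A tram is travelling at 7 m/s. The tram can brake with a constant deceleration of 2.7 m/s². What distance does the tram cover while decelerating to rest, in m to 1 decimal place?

Braking distance ≈ 9.1 m

Braking distance = v²/(2a) = 7.0000² / (2 × 2.700) = 49.000 / 5.400 = 9.074 m.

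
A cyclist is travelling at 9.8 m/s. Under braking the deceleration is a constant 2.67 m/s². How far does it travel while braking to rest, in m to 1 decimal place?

Braking distance = v²/(2a) = 9.8000² / (2 × 2.670) = 96.040 / 5.340 = 17.985 m.

Braking distance ≈ 18.0 m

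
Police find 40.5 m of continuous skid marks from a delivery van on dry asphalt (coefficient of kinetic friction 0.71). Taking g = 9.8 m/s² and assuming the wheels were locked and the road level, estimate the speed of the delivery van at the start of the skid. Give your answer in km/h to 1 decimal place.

Initial speed ≈ 85.5 km/h

Deceleration a = μg = 0.71 × 9.8 = 6.958 m/s².
v = √(2a·d) = √(2 × 6.958 × 40.5) = √563.598 = 23.7402 m/s.
= 23.7402 × 3.6 = 85.465 km/h.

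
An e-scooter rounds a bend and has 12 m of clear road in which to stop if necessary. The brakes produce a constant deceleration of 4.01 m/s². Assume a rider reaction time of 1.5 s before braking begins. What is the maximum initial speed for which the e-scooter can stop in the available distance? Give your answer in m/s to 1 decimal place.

Maximum speed ≈ 5.5 m/s

Stopping distance: v·t_r + v²/(2a) = 12 with t_r = 1.5 s and a = 4.010 m/s².
So v² + 12.030 v − 96.24 = 0.
Positive root: v = −a·t_r + √((a·t_r)² + 2a·d) = −6.015 + √(36.180 + 96.24) = 5.4924 m/s.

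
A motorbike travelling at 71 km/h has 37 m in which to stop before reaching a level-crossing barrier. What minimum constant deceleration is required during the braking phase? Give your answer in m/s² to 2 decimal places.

71 km/h ÷ 3.6 = 19.7222 m/s.
v² = 2a·d ⇒ a = v²/(2d) = 19.7222² / (2 × 37.000) = 388.965 / 74.000 = 5.2563 m/s².

Required deceleration ≈ 5.26 m/s²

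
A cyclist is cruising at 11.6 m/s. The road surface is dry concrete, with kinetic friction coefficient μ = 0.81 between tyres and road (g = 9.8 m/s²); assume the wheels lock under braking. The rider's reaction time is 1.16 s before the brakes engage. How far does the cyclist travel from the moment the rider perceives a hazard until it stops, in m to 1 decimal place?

a = μg = 0.81 × 9.8 = 7.938 m/s².
Reaction distance = v·t_r = 11.6000 × 1.16 = 13.456 m.
Braking distance = v²/(2a) = 11.6000² / (2 × 7.938) = 134.560 / 15.876 = 8.476 m.
Total = 13.456 + 8.476 = 21.932 m.

Total stopping distance ≈ 21.9 m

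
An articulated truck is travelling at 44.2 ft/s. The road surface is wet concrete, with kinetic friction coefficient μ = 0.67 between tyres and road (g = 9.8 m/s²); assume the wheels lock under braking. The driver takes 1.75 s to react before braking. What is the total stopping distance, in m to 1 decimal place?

Total stopping distance ≈ 37.4 m

44.2 ft/s × 0.3048 = 13.4722 m/s.
a = μg = 0.67 × 9.8 = 6.566 m/s².
Reaction distance = v·t_r = 13.4722 × 1.75 = 23.576 m.
Braking distance = v²/(2a) = 13.4722² / (2 × 6.566) = 181.500 / 13.132 = 13.821 m.
Total = 23.576 + 13.821 = 37.397 m.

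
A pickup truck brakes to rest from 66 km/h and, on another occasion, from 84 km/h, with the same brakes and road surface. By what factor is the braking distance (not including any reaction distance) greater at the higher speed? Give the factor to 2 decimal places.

Factor ≈ 1.62

Braking distance d = v²/(2a), so with a fixed, d ∝ v².
Factor = (84/66)² = 1.2727² = 1.6198.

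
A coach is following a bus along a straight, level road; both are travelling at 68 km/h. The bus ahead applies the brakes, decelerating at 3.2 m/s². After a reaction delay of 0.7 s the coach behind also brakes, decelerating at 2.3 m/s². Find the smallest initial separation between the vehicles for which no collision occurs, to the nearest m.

68 km/h ÷ 3.6 = 18.8889 m/s.
Leader travels v²/(2a_L) = 356.791 / 6.400 = 55.749 m before stopping.
Follower covers v·t_r = 18.8889 × 0.7 = 13.222 m while reacting, then v²/(2a_F) = 356.791 / 4.600 = 77.563 m while braking, for a total of 13.222 + 77.563 = 90.785 m.
Since a_F ≤ a_L and the follower starts braking later, the follower is never slower than the leader, so the closest approach is when both have stopped.
Minimum gap = 90.785 − 55.749 = 35.036 m.

Minimum gap ≈ 35 m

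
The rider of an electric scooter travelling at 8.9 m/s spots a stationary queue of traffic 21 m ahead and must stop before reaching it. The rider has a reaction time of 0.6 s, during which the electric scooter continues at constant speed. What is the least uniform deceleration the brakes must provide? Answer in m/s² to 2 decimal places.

Required deceleration ≈ 2.53 m/s²

Distance covered during reaction = 8.9000 × 0.6 = 5.340 m.
Distance available for braking: 21 − 5.340 = 15.660 m.
v² = 2a·d ⇒ a = v²/(2d) = 8.9000² / (2 × 15.660) = 79.210 / 31.320 = 2.5291 m/s².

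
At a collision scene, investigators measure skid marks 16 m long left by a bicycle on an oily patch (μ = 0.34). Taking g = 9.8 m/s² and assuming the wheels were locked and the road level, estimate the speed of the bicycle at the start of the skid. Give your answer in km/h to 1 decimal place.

Deceleration a = μg = 0.34 × 9.8 = 3.332 m/s².
v = √(2a·d) = √(2 × 3.332 × 16) = √106.624 = 10.3259 m/s.
= 10.3259 × 3.6 = 37.173 km/h.

Initial speed ≈ 37.2 km/h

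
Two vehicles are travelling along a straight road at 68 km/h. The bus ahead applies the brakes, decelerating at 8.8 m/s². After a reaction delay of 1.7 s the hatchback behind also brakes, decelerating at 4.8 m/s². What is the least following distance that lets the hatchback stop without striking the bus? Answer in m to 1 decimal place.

Minimum gap ≈ 49.0 m

68 km/h ÷ 3.6 = 18.8889 m/s.
Leader travels v²/(2a_L) = 356.791 / 17.600 = 20.272 m before stopping.
Follower covers v·t_r = 18.8889 × 1.7 = 32.111 m while reacting, then v²/(2a_F) = 356.791 / 9.600 = 37.166 m while braking, for a total of 32.111 + 37.166 = 69.277 m.
Since a_F ≤ a_L and the follower starts braking later, the follower is never slower than the leader, so the closest approach is when both have stopped.
Minimum gap = 69.277 − 20.272 = 49.005 m.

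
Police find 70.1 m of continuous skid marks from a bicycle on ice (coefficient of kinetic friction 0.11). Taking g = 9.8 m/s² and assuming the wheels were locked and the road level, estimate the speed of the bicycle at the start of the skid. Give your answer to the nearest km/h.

Initial speed ≈ 44 km/h

Deceleration a = μg = 0.11 × 9.8 = 1.078 m/s².
v = √(2a·d) = √(2 × 1.078 × 70.1) = √151.136 = 12.2937 m/s.
= 12.2937 × 3.6 = 44.257 km/h.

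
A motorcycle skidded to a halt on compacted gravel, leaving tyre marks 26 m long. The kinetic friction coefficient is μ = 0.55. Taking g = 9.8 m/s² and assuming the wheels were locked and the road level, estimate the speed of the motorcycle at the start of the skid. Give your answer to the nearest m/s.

Deceleration a = μg = 0.55 × 9.8 = 5.390 m/s².
v = √(2a·d) = √(2 × 5.390 × 26) = √280.280 = 16.7416 m/s.

Initial speed ≈ 17 m/s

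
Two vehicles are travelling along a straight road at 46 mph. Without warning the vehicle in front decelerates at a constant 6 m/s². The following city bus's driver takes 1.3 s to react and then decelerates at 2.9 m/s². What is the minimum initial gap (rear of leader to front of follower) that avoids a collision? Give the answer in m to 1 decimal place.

Minimum gap ≈ 64.4 m

46 mph × 0.44704 = 20.5638 m/s.
Leader travels v²/(2a_L) = 422.870 / 12.000 = 35.239 m before stopping.
Follower covers v·t_r = 20.5638 × 1.3 = 26.733 m while reacting, then v²/(2a_F) = 422.870 / 5.800 = 72.909 m while braking, for a total of 26.733 + 72.909 = 99.642 m.
Since a_F ≤ a_L and the follower starts braking later, the follower is never slower than the leader, so the closest approach is when both have stopped.
Minimum gap = 99.642 − 35.239 = 64.403 m.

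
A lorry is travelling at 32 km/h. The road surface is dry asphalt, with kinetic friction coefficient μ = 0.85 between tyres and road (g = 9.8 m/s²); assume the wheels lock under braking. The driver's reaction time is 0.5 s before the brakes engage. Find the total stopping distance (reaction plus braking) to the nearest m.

32 km/h ÷ 3.6 = 8.8889 m/s.
a = μg = 0.85 × 9.8 = 8.330 m/s².
Reaction distance = v·t_r = 8.8889 × 0.5 = 4.444 m.
Braking distance = v²/(2a) = 8.8889² / (2 × 8.330) = 79.013 / 16.660 = 4.743 m.
Total = 4.444 + 4.743 = 9.187 m.

Total stopping distance ≈ 9 m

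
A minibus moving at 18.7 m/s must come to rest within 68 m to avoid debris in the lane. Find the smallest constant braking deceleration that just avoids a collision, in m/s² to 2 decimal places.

Required deceleration ≈ 2.57 m/s²

v² = 2a·d ⇒ a = v²/(2d) = 18.7000² / (2 × 68.000) = 349.690 / 136.000 = 2.5713 m/s².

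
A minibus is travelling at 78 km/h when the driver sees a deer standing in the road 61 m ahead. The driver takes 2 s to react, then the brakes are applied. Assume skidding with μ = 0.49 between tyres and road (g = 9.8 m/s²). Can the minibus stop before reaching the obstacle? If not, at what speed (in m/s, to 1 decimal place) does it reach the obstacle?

78 km/h ÷ 3.6 = 21.6667 m/s.
a = μg = 0.49 × 9.8 = 4.802 m/s².
Reaction distance = 21.6667 × 2 = 43.333 m.
Braking distance needed to stop: v²/(2a) = 469.446 / 9.604 = 48.880 m, so total needed = 43.333 + 48.880 = 92.213 m > 61 m — it cannot stop.
Distance remaining when braking begins: 61 − 43.333 = 17.667 m.
v² = v₀² − 2a·d = 469.446 − 2 × 4.802 × 17.667 = 299.772 m²/s².
v = √299.772 = 17.314 m/s.

No — it strikes the obstacle at 17.3 m/s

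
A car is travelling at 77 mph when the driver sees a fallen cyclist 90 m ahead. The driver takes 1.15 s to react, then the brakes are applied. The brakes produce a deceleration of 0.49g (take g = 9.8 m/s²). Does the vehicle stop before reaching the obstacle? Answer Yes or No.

No

77 mph × 0.44704 = 34.4221 m/s.
a = 0.49 × 9.8 = 4.802 m/s².
Reaction distance = 34.4221 × 1.15 = 39.585 m.
Braking distance = v²/(2a) = 1184.881 / 9.604 = 123.374 m.
Total stopping distance = 39.585 + 123.374 = 162.959 m, vs 90 m available — it cannot stop in time and overshoots by 162.959 − 90 = 72.959 m.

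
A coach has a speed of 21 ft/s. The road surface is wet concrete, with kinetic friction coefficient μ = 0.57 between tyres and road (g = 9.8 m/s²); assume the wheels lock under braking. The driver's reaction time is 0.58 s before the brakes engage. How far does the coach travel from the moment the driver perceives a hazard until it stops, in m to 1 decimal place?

Total stopping distance ≈ 7.4 m

21 ft/s × 0.3048 = 6.4008 m/s.
a = μg = 0.57 × 9.8 = 5.586 m/s².
Reaction distance = v·t_r = 6.4008 × 0.58 = 3.712 m.
Braking distance = v²/(2a) = 6.4008² / (2 × 5.586) = 40.970 / 11.172 = 3.667 m.
Total = 3.712 + 3.667 = 7.379 m.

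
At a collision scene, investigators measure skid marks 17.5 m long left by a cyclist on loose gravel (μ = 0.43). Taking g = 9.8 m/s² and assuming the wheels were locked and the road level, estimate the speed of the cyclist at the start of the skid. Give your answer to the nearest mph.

Initial speed ≈ 27 mph

Deceleration a = μg = 0.43 × 9.8 = 4.214 m/s².
v = √(2a·d) = √(2 × 4.214 × 17.5) = √147.490 = 12.1445 m/s.
= 12.1445 ÷ 0.44704 = 27.166 mph.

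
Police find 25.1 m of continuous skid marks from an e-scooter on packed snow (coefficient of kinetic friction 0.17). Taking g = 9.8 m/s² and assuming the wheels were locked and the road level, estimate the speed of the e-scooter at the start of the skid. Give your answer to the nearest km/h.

Deceleration a = μg = 0.17 × 9.8 = 1.666 m/s².
v = √(2a·d) = √(2 × 1.666 × 25.1) = √83.633 = 9.1451 m/s.
= 9.1451 × 3.6 = 32.922 km/h.

Initial speed ≈ 33 km/h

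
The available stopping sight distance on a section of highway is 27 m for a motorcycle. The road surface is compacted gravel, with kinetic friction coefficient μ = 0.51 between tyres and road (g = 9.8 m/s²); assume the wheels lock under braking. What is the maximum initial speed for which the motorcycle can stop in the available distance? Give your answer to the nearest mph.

a = μg = 0.51 × 9.8 = 4.998 m/s².
v²/(2a) = d ⇒ v = √(2 × 4.998 × 27) = √269.89 = 16.4283 m/s.
16.4283 m/s ÷ 0.44704 = 36.749 mph.

Maximum speed ≈ 37 mph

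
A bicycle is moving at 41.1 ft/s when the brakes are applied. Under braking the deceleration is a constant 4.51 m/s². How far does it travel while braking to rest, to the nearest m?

41.1 ft/s × 0.3048 = 12.5273 m/s.
Braking distance = v²/(2a) = 12.5273² / (2 × 4.510) = 156.933 / 9.020 = 17.398 m.

Braking distance ≈ 17 m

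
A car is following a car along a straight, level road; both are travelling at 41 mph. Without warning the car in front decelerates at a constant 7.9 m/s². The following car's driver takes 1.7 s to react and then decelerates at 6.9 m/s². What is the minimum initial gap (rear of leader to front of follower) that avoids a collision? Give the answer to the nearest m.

41 mph × 0.44704 = 18.3286 m/s.
Leader travels v²/(2a_L) = 335.938 / 15.800 = 21.262 m before stopping.
Follower covers v·t_r = 18.3286 × 1.7 = 31.159 m while reacting, then v²/(2a_F) = 335.938 / 13.800 = 24.343 m while braking, for a total of 31.159 + 24.343 = 55.502 m.
Since a_F ≤ a_L and the follower starts braking later, the follower is never slower than the leader, so the closest approach is when both have stopped.
Minimum gap = 55.502 − 21.262 = 34.240 m.

Minimum gap ≈ 34 m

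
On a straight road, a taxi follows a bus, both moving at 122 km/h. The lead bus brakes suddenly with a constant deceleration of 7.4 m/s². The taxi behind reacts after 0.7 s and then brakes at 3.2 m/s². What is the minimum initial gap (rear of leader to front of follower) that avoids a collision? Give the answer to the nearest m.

Minimum gap ≈ 126 m

122 km/h ÷ 3.6 = 33.8889 m/s.
Leader travels v²/(2a_L) = 1148.458 / 14.800 = 77.599 m before stopping.
Follower covers v·t_r = 33.8889 × 0.7 = 23.722 m while reacting, then v²/(2a_F) = 1148.458 / 6.400 = 179.447 m while braking, for a total of 23.722 + 179.447 = 203.169 m.
Since a_F ≤ a_L and the follower starts braking later, the follower is never slower than the leader, so the closest approach is when both have stopped.
Minimum gap = 203.169 − 77.599 = 125.570 m.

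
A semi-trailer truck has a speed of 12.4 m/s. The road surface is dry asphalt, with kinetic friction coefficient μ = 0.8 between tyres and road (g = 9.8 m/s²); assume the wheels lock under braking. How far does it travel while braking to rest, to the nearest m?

a = μg = 0.8 × 9.8 = 7.840 m/s².
Braking distance = v²/(2a) = 12.4000² / (2 × 7.840) = 153.760 / 15.680 = 9.806 m.

Braking distance ≈ 10 m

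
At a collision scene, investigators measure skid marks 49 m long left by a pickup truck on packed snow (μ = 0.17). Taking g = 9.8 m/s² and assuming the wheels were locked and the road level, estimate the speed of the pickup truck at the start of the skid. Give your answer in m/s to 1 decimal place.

Deceleration a = μg = 0.17 × 9.8 = 1.666 m/s².
v = √(2a·d) = √(2 × 1.666 × 49) = √163.268 = 12.7776 m/s.

Initial speed ≈ 12.8 m/s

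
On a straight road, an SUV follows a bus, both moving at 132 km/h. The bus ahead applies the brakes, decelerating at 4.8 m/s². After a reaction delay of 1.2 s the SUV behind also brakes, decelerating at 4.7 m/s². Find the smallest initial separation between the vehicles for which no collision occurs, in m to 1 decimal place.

Minimum gap ≈ 47.0 m

132 km/h ÷ 3.6 = 36.6667 m/s.
Leader travels v²/(2a_L) = 1344.447 / 9.600 = 140.047 m before stopping.
Follower covers v·t_r = 36.6667 × 1.2 = 44.000 m while reacting, then v²/(2a_F) = 1344.447 / 9.400 = 143.026 m while braking, for a total of 44.000 + 143.026 = 187.026 m.
Since a_F ≤ a_L and the follower starts braking later, the follower is never slower than the leader, so the closest approach is when both have stopped.
Minimum gap = 187.026 − 140.047 = 46.979 m.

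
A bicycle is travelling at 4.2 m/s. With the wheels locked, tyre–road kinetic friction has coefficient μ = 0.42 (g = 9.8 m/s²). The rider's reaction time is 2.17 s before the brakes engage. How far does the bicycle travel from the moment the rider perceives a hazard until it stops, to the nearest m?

a = μg = 0.42 × 9.8 = 4.116 m/s².
Reaction distance = v·t_r = 4.2000 × 2.17 = 9.114 m.
Braking distance = v²/(2a) = 4.2000² / (2 × 4.116) = 17.640 / 8.232 = 2.143 m.
Total = 9.114 + 2.143 = 11.257 m.

Total stopping distance ≈ 11 m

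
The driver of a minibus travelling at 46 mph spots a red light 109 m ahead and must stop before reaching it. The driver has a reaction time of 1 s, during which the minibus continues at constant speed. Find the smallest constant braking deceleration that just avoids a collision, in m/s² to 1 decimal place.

46 mph × 0.44704 = 20.5638 m/s.
Distance covered during reaction = 20.5638 × 1 = 20.564 m.
Distance available for braking: 109 − 20.564 = 88.436 m.
v² = 2a·d ⇒ a = v²/(2d) = 20.5638² / (2 × 88.436) = 422.870 / 176.872 = 2.3908 m/s².

Required deceleration ≈ 2.4 m/s²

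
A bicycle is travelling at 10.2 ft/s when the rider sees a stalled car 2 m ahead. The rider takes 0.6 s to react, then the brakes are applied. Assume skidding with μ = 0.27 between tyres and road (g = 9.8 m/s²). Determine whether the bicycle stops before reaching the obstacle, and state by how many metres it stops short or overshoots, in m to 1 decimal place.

10.2 ft/s × 0.3048 = 3.1090 m/s.
a = μg = 0.27 × 9.8 = 2.646 m/s².
Reaction distance = 3.1090 × 0.6 = 1.865 m.
Braking distance = v²/(2a) = 9.666 / 5.292 = 1.827 m.
Total stopping distance = 1.865 + 1.827 = 3.692 m, vs 2 m available — it cannot stop in time and overshoots by 3.692 − 2 = 1.692 m.

No — it overshoots by 1.7 m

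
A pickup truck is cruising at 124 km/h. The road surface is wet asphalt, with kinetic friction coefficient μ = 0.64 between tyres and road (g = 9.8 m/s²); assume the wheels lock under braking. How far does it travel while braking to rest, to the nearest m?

Braking distance ≈ 95 m

124 km/h ÷ 3.6 = 34.4444 m/s.
a = μg = 0.64 × 9.8 = 6.272 m/s².
Braking distance = v²/(2a) = 34.4444² / (2 × 6.272) = 1186.417 / 12.544 = 94.580 m.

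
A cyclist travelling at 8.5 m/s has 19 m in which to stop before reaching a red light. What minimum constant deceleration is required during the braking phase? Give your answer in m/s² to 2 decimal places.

v² = 2a·d ⇒ a = v²/(2d) = 8.5000² / (2 × 19.000) = 72.250 / 38.000 = 1.9013 m/s².

Required deceleration ≈ 1.90 m/s²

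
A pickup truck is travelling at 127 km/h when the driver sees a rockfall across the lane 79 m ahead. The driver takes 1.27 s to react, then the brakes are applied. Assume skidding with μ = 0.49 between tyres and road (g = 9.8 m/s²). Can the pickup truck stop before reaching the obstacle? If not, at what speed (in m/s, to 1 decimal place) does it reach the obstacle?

No — it strikes the obstacle at 30.3 m/s

127 km/h ÷ 3.6 = 35.2778 m/s.
a = μg = 0.49 × 9.8 = 4.802 m/s².
Reaction distance = 35.2778 × 1.27 = 44.803 m.
Braking distance needed to stop: v²/(2a) = 1244.523 / 9.604 = 129.584 m, so total needed = 44.803 + 129.584 = 174.387 m > 79 m — it cannot stop.
Distance remaining when braking begins: 79 − 44.803 = 34.197 m.
v² = v₀² − 2a·d = 1244.523 − 2 × 4.802 × 34.197 = 916.095 m²/s².
v = √916.095 = 30.267 m/s.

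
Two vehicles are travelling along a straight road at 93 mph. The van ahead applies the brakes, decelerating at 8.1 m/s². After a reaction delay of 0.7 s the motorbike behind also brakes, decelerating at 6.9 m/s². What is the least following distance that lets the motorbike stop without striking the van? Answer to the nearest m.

93 mph × 0.44704 = 41.5747 m/s.
Leader travels v²/(2a_L) = 1728.456 / 16.200 = 106.695 m before stopping.
Follower covers v·t_r = 41.5747 × 0.7 = 29.102 m while reacting, then v²/(2a_F) = 1728.456 / 13.800 = 125.250 m while braking, for a total of 29.102 + 125.250 = 154.352 m.
Since a_F ≤ a_L and the follower starts braking later, the follower is never slower than the leader, so the closest approach is when both have stopped.
Minimum gap = 154.352 − 106.695 = 47.657 m.

Minimum gap ≈ 48 m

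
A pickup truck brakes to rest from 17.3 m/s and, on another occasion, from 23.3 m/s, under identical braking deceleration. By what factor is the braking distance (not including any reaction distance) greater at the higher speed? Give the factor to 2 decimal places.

Braking distance d = v²/(2a), so with a fixed, d ∝ v².
Factor = (23.3/17.3)² = 1.3468² = 1.8139.

Factor ≈ 1.81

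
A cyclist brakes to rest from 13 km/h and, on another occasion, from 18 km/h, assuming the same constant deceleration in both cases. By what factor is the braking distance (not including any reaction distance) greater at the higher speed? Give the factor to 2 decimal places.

Factor ≈ 1.92

Braking distance d = v²/(2a), so with a fixed, d ∝ v².
Factor = (18/13)² = 1.3846² = 1.9171.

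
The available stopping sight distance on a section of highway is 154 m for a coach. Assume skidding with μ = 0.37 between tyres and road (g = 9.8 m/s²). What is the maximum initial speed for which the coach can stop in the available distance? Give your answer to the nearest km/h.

Maximum speed ≈ 120 km/h

a = μg = 0.37 × 9.8 = 3.626 m/s².
v²/(2a) = d ⇒ v = √(2 × 3.626 × 154) = √1116.81 = 33.4187 m/s.
33.4187 m/s × 3.6 = 120.307 km/h.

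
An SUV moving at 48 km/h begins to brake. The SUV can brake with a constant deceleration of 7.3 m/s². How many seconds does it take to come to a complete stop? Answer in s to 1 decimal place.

48 km/h ÷ 3.6 = 13.3333 m/s.
Braking time = v/a = 13.3333 / 7.300 = 1.826 s.

Braking time ≈ 1.8 s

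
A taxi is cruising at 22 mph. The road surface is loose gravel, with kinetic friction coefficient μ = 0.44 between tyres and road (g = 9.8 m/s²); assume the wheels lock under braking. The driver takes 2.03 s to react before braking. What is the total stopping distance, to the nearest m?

Total stopping distance ≈ 31 m

22 mph × 0.44704 = 9.8349 m/s.
a = μg = 0.44 × 9.8 = 4.312 m/s².
Reaction distance = v·t_r = 9.8349 × 2.03 = 19.965 m.
Braking distance = v²/(2a) = 9.8349² / (2 × 4.312) = 96.725 / 8.624 = 11.216 m.
Total = 19.965 + 11.216 = 31.181 m.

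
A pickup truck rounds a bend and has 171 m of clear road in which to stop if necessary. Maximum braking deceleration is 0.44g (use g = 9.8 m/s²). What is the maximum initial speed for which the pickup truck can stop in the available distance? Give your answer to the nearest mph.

a = 0.44 × 9.8 = 4.312 m/s².
v²/(2a) = d ⇒ v = √(2 × 4.312 × 171) = √1474.70 = 38.4018 m/s.
38.4018 m/s ÷ 0.44704 = 85.902 mph.

Maximum speed ≈ 86 mph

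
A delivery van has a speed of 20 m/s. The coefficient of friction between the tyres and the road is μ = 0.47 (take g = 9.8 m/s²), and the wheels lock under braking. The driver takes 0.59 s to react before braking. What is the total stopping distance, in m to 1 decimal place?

Total stopping distance ≈ 55.2 m

a = μg = 0.47 × 9.8 = 4.606 m/s².
Reaction distance = v·t_r = 20.0000 × 0.59 = 11.800 m.
Braking distance = v²/(2a) = 20.0000² / (2 × 4.606) = 400.000 / 9.212 = 43.422 m.
Total = 11.800 + 43.422 = 55.222 m.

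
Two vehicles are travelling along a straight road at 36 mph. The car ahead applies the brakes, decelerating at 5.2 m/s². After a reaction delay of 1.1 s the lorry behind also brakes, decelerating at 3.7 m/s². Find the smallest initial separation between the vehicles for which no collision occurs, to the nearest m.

Minimum gap ≈ 28 m

36 mph × 0.44704 = 16.0934 m/s.
Leader travels v²/(2a_L) = 258.998 / 10.400 = 24.904 m before stopping.
Follower covers v·t_r = 16.0934 × 1.1 = 17.703 m while reacting, then v²/(2a_F) = 258.998 / 7.400 = 35.000 m while braking, for a total of 17.703 + 35.000 = 52.703 m.
Since a_F ≤ a_L and the follower starts braking later, the follower is never slower than the leader, so the closest approach is when both have stopped.
Minimum gap = 52.703 − 24.904 = 27.799 m.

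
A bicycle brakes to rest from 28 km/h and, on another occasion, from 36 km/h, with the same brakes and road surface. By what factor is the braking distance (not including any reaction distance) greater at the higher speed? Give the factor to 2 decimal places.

Braking distance d = v²/(2a), so with a fixed, d ∝ v².
Factor = (36/28)² = 1.2857² = 1.6530.

Factor ≈ 1.65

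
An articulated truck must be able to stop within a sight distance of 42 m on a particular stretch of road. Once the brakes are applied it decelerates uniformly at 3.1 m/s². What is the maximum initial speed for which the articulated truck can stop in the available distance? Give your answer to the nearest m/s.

Maximum speed ≈ 16 m/s

v²/(2a) = d ⇒ v = √(2 × 3.100 × 42) = √260.40 = 16.1369 m/s.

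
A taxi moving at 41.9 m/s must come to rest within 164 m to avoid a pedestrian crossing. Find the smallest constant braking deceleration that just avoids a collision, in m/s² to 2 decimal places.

Required deceleration ≈ 5.35 m/s²

v² = 2a·d ⇒ a = v²/(2d) = 41.9000² / (2 × 164.000) = 1755.610 / 328.000 = 5.3525 m/s².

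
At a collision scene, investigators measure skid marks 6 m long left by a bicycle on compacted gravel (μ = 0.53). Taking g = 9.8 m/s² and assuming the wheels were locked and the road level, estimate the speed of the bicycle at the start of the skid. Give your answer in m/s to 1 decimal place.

Deceleration a = μg = 0.53 × 9.8 = 5.194 m/s².
v = √(2a·d) = √(2 × 5.194 × 6) = √62.328 = 7.8948 m/s.

Initial speed ≈ 7.9 m/s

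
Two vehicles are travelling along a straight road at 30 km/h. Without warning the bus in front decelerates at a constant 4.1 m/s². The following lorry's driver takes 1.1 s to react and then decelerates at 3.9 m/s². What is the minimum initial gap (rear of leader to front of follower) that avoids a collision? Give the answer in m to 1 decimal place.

Minimum gap ≈ 9.6 m

30 km/h ÷ 3.6 = 8.3333 m/s.
Leader travels v²/(2a_L) = 69.444 / 8.200 = 8.469 m before stopping.
Follower covers v·t_r = 8.3333 × 1.1 = 9.167 m while reacting, then v²/(2a_F) = 69.444 / 7.800 = 8.903 m while braking, for a total of 9.167 + 8.903 = 18.070 m.
Since a_F ≤ a_L and the follower starts braking later, the follower is never slower than the leader, so the closest approach is when both have stopped.
Minimum gap = 18.070 − 8.469 = 9.601 m.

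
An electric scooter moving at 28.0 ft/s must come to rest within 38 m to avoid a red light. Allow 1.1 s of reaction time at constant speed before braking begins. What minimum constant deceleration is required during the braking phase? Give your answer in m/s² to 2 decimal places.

Required deceleration ≈ 1.27 m/s²

28 ft/s × 0.3048 = 8.5344 m/s.
Distance covered during reaction = 8.5344 × 1.1 = 9.388 m.
Distance available for braking: 38 − 9.388 = 28.612 m.
v² = 2a·d ⇒ a = v²/(2d) = 8.5344² / (2 × 28.612) = 72.836 / 57.224 = 1.2728 m/s².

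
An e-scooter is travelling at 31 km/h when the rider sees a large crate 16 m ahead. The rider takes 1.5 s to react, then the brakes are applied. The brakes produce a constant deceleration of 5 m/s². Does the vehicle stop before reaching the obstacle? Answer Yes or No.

No

31 km/h ÷ 3.6 = 8.6111 m/s.
Reaction distance = 8.6111 × 1.5 = 12.917 m.
Braking distance = v²/(2a) = 74.151 / 10.000 = 7.415 m.
Total stopping distance = 12.917 + 7.415 = 20.332 m, vs 16 m available — it cannot stop in time and overshoots by 20.332 − 16 = 4.332 m.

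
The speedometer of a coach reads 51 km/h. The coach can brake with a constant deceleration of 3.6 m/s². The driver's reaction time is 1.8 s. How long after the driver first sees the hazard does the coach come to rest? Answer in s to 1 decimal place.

51 km/h ÷ 3.6 = 14.1667 m/s.
Braking time = v/a = 14.1667 / 3.600 = 3.935 s.
Total = 1.8 + 3.935 = 5.735 s.

Total time ≈ 5.7 s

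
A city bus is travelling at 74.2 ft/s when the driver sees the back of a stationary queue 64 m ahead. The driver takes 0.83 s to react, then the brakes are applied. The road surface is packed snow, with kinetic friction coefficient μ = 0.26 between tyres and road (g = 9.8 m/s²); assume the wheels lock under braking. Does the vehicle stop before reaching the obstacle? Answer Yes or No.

No

74.2 ft/s × 0.3048 = 22.6162 m/s.
a = μg = 0.26 × 9.8 = 2.548 m/s².
Reaction distance = 22.6162 × 0.83 = 18.771 m.
Braking distance = v²/(2a) = 511.493 / 5.096 = 100.371 m.
Total stopping distance = 18.771 + 100.371 = 119.142 m, vs 64 m available — it cannot stop in time and overshoots by 119.142 − 64 = 55.142 m.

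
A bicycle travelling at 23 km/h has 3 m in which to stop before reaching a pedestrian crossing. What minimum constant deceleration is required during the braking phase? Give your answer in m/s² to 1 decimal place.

Required deceleration ≈ 6.8 m/s²

23 km/h ÷ 3.6 = 6.3889 m/s.
v² = 2a·d ⇒ a = v²/(2d) = 6.3889² / (2 × 3.000) = 40.818 / 6.000 = 6.8030 m/s².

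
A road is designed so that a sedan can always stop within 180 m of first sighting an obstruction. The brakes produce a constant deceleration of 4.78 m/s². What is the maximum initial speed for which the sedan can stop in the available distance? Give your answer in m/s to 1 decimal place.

Maximum speed ≈ 41.5 m/s

v²/(2a) = d ⇒ v = √(2 × 4.780 × 180) = √1720.80 = 41.4825 m/s.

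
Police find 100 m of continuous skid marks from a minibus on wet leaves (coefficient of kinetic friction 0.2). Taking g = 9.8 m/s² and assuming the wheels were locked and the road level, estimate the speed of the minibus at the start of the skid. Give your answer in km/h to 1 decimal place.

Deceleration a = μg = 0.2 × 9.8 = 1.960 m/s².
v = √(2a·d) = √(2 × 1.960 × 100) = √392.000 = 19.7990 m/s.
= 19.7990 × 3.6 = 71.276 km/h.

Initial speed ≈ 71.3 km/h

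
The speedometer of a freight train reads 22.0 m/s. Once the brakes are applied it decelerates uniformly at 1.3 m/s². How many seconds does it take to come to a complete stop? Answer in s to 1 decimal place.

Braking time ≈ 16.9 s

Braking time = v/a = 22.0000 / 1.300 = 16.923 s.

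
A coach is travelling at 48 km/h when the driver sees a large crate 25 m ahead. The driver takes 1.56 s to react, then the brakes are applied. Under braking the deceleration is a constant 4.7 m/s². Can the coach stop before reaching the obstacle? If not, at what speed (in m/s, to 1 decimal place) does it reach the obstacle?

48 km/h ÷ 3.6 = 13.3333 m/s.
Reaction distance = 13.3333 × 1.56 = 20.800 m.
Braking distance needed to stop: v²/(2a) = 177.777 / 9.400 = 18.912 m, so total needed = 20.800 + 18.912 = 39.712 m > 25 m — it cannot stop.
Distance remaining when braking begins: 25 − 20.800 = 4.200 m.
v² = v₀² − 2a·d = 177.777 − 2 × 4.700 × 4.200 = 138.297 m²/s².
v = √138.297 = 11.760 m/s.

No — it strikes the obstacle at 11.8 m/s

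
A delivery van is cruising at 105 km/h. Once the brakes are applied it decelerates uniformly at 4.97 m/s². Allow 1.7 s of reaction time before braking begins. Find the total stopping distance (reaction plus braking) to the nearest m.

105 km/h ÷ 3.6 = 29.1667 m/s.
Reaction distance = v·t_r = 29.1667 × 1.7 = 49.583 m.
Braking distance = v²/(2a) = 29.1667² / (2 × 4.970) = 850.696 / 9.940 = 85.583 m.
Total = 49.583 + 85.583 = 135.166 m.

Total stopping distance ≈ 135 m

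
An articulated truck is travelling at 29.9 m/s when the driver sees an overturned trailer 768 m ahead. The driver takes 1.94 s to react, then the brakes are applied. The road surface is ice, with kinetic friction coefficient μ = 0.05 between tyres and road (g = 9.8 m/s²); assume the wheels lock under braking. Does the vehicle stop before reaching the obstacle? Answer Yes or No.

No

a = μg = 0.05 × 9.8 = 0.490 m/s².
Reaction distance = 29.9000 × 1.94 = 58.006 m.
Braking distance = v²/(2a) = 894.010 / 0.980 = 912.255 m.
Total stopping distance = 58.006 + 912.255 = 970.261 m, vs 768 m available — it cannot stop in time and overshoots by 970.261 − 768 = 202.261 m.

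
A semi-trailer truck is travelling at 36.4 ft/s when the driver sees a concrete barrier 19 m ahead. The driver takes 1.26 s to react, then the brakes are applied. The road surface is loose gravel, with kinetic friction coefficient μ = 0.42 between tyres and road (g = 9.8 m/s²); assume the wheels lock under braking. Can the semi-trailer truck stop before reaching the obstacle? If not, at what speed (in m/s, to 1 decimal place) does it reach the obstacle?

No — it strikes the obstacle at 9.0 m/s

36.4 ft/s × 0.3048 = 11.0947 m/s.
a = μg = 0.42 × 9.8 = 4.116 m/s².
Reaction distance = 11.0947 × 1.26 = 13.979 m.
Braking distance needed to stop: v²/(2a) = 123.092 / 8.232 = 14.953 m, so total needed = 13.979 + 14.953 = 28.932 m > 19 m — it cannot stop.
Distance remaining when braking begins: 19 − 13.979 = 5.021 m.
v² = v₀² − 2a·d = 123.092 − 2 × 4.116 × 5.021 = 81.759 m²/s².
v = √81.759 = 9.042 m/s.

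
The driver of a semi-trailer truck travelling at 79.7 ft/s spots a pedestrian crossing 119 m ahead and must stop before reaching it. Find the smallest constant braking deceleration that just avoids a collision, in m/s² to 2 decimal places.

79.7 ft/s × 0.3048 = 24.2926 m/s.
v² = 2a·d ⇒ a = v²/(2d) = 24.2926² / (2 × 119.000) = 590.130 / 238.000 = 2.4795 m/s².

Required deceleration ≈ 2.48 m/s²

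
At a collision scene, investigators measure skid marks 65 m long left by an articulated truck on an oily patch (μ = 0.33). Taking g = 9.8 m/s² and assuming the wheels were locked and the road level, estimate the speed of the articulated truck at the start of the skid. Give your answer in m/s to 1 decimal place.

Deceleration a = μg = 0.33 × 9.8 = 3.234 m/s².
v = √(2a·d) = √(2 × 3.234 × 65) = √420.420 = 20.5041 m/s.

Initial speed ≈ 20.5 m/s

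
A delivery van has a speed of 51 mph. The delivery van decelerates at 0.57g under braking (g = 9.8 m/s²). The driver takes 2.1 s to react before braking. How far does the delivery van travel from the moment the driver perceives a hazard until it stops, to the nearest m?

51 mph × 0.44704 = 22.7990 m/s.
a = 0.57 × 9.8 = 5.586 m/s².
Reaction distance = v·t_r = 22.7990 × 2.1 = 47.878 m.
Braking distance = v²/(2a) = 22.7990² / (2 × 5.586) = 519.794 / 11.172 = 46.526 m.
Total = 47.878 + 46.526 = 94.404 m.

Total stopping distance ≈ 94 m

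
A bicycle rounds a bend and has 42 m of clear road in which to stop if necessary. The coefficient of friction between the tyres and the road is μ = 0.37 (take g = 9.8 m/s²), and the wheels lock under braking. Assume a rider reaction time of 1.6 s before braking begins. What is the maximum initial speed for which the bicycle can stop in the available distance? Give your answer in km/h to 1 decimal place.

Maximum speed ≈ 45.3 km/h

a = μg = 0.37 × 9.8 = 3.626 m/s².
Stopping distance: v·t_r + v²/(2a) = 42 with t_r = 1.6 s and a = 3.626 m/s².
So v² + 11.603 v − 304.58 = 0.
Positive root: v = −a·t_r + √((a·t_r)² + 2a·d) = −5.802 + √(33.663 + 304.58) = 12.5894 m/s.
12.5894 m/s × 3.6 = 45.322 km/h.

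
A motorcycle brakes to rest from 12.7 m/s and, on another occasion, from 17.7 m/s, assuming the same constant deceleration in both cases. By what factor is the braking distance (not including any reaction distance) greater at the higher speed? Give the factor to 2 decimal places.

Braking distance d = v²/(2a), so with a fixed, d ∝ v².
Factor = (17.7/12.7)² = 1.3937² = 1.9424.

Factor ≈ 1.94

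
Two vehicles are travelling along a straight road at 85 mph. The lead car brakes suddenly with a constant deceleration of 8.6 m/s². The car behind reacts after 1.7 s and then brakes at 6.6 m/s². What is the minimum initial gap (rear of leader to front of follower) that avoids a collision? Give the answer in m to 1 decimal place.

85 mph × 0.44704 = 37.9984 m/s.
Leader travels v²/(2a_L) = 1443.878 / 17.200 = 83.946 m before stopping.
Follower covers v·t_r = 37.9984 × 1.7 = 64.597 m while reacting, then v²/(2a_F) = 1443.878 / 13.200 = 109.385 m while braking, for a total of 64.597 + 109.385 = 173.982 m.
Since a_F ≤ a_L and the follower starts braking later, the follower is never slower than the leader, so the closest approach is when both have stopped.
Minimum gap = 173.982 − 83.946 = 90.036 m.

Minimum gap ≈ 90.0 m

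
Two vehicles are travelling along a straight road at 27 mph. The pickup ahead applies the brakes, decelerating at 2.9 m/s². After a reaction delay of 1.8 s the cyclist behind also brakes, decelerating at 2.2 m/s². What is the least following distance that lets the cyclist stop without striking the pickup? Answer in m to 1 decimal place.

27 mph × 0.44704 = 12.0701 m/s.
Leader travels v²/(2a_L) = 145.687 / 5.800 = 25.118 m before stopping.
Follower covers v·t_r = 12.0701 × 1.8 = 21.726 m while reacting, then v²/(2a_F) = 145.687 / 4.400 = 33.111 m while braking, for a total of 21.726 + 33.111 = 54.837 m.
Since a_F ≤ a_L and the follower starts braking later, the follower is never slower than the leader, so the closest approach is when both have stopped.
Minimum gap = 54.837 − 25.118 = 29.719 m.

Minimum gap ≈ 29.7 m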